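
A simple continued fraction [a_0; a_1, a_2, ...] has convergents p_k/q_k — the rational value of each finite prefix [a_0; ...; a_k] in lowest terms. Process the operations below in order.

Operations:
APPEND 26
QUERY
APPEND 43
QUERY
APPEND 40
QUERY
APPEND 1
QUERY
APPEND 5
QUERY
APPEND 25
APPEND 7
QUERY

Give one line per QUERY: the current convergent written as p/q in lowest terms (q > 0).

26/1
1119/43
44786/1721
45905/1764
274311/10541
48600071/1867564

APPEND 26: p_0 = 26·1 + 0 = 26, q_0 = 26·0 + 1 = 1 → 26/1
APPEND 43: p_1 = 43·26 + 1 = 1119, q_1 = 43·1 + 0 = 43 → 1119/43
APPEND 40: p_2 = 40·1119 + 26 = 44786, q_2 = 40·43 + 1 = 1721 → 44786/1721
APPEND 1: p_3 = 1·44786 + 1119 = 45905, q_3 = 1·1721 + 43 = 1764 → 45905/1764
APPEND 5: p_4 = 5·45905 + 44786 = 274311, q_4 = 5·1764 + 1721 = 10541 → 274311/10541
APPEND 25: p_5 = 25·274311 + 45905 = 6903680, q_5 = 25·10541 + 1764 = 265289 → 6903680/265289
APPEND 7: p_6 = 7·6903680 + 274311 = 48600071, q_6 = 7·265289 + 10541 = 1867564 → 48600071/1867564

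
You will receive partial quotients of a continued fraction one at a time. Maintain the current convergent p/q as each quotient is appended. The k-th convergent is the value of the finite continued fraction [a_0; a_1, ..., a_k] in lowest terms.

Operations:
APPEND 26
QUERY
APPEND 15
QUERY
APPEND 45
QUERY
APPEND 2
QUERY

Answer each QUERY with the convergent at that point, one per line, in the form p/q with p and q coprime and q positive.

APPEND 26: p_0 = 26·1 + 0 = 26, q_0 = 26·0 + 1 = 1 → 26/1
APPEND 15: p_1 = 15·26 + 1 = 391, q_1 = 15·1 + 0 = 15 → 391/15
APPEND 45: p_2 = 45·391 + 26 = 17621, q_2 = 45·15 + 1 = 676 → 17621/676
APPEND 2: p_3 = 2·17621 + 391 = 35633, q_3 = 2·676 + 15 = 1367 → 35633/1367

26/1
391/15
17621/676
35633/1367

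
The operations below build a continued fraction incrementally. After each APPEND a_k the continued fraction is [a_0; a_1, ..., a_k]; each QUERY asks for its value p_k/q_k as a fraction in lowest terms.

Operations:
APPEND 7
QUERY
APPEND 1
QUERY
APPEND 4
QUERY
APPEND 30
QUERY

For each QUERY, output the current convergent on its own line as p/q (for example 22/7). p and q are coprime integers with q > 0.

7/1
8/1
39/5
1178/151

APPEND 7: p_0 = 7·1 + 0 = 7, q_0 = 7·0 + 1 = 1 → 7/1
APPEND 1: p_1 = 1·7 + 1 = 8, q_1 = 1·1 + 0 = 1 → 8/1
APPEND 4: p_2 = 4·8 + 7 = 39, q_2 = 4·1 + 1 = 5 → 39/5
APPEND 30: p_3 = 30·39 + 8 = 1178, q_3 = 30·5 + 1 = 151 → 1178/151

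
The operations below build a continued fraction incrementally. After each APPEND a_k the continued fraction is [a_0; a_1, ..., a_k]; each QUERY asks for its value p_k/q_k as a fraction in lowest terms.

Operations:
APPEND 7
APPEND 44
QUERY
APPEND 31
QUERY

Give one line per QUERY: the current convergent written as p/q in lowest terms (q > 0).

309/44
9586/1365

APPEND 7: p_0 = 7·1 + 0 = 7, q_0 = 7·0 + 1 = 1 → 7/1
APPEND 44: p_1 = 44·7 + 1 = 309, q_1 = 44·1 + 0 = 44 → 309/44
APPEND 31: p_2 = 31·309 + 7 = 9586, q_2 = 31·44 + 1 = 1365 → 9586/1365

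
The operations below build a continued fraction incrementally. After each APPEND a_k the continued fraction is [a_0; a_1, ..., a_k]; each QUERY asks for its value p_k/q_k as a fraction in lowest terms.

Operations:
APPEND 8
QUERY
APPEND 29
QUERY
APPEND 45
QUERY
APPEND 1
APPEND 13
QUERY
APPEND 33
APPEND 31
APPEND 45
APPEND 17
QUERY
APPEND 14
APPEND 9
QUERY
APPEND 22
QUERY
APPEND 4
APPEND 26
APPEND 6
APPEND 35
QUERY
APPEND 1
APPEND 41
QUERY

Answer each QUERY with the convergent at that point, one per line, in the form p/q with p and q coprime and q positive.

APPEND 8: p_0 = 8·1 + 0 = 8, q_0 = 8·0 + 1 = 1 → 8/1
APPEND 29: p_1 = 29·8 + 1 = 233, q_1 = 29·1 + 0 = 29 → 233/29
APPEND 45: p_2 = 45·233 + 8 = 10493, q_2 = 45·29 + 1 = 1306 → 10493/1306
APPEND 1: p_3 = 1·10493 + 233 = 10726, q_3 = 1·1306 + 29 = 1335 → 10726/1335
APPEND 13: p_4 = 13·10726 + 10493 = 149931, q_4 = 13·1335 + 1306 = 18661 → 149931/18661
APPEND 33: p_5 = 33·149931 + 10726 = 4958449, q_5 = 33·18661 + 1335 = 617148 → 4958449/617148
APPEND 31: p_6 = 31·4958449 + 149931 = 153861850, q_6 = 31·617148 + 18661 = 19150249 → 153861850/19150249
APPEND 45: p_7 = 45·153861850 + 4958449 = 6928741699, q_7 = 45·19150249 + 617148 = 862378353 → 6928741699/862378353
APPEND 17: p_8 = 17·6928741699 + 153861850 = 117942470733, q_8 = 17·862378353 + 19150249 = 14679582250 → 117942470733/14679582250
APPEND 14: p_9 = 14·117942470733 + 6928741699 = 1658123331961, q_9 = 14·14679582250 + 862378353 = 206376529853 → 1658123331961/206376529853
APPEND 9: p_10 = 9·1658123331961 + 117942470733 = 15041052458382, q_10 = 9·206376529853 + 14679582250 = 1872068350927 → 15041052458382/1872068350927
APPEND 22: p_11 = 22·15041052458382 + 1658123331961 = 332561277416365, q_11 = 22·1872068350927 + 206376529853 = 41391880250247 → 332561277416365/41391880250247
APPEND 4: p_12 = 4·332561277416365 + 15041052458382 = 1345286162123842, q_12 = 4·41391880250247 + 1872068350927 = 167439589351915 → 1345286162123842/167439589351915
APPEND 26: p_13 = 26·1345286162123842 + 332561277416365 = 35310001492636257, q_13 = 26·167439589351915 + 41391880250247 = 4394821203400037 → 35310001492636257/4394821203400037
APPEND 6: p_14 = 6·35310001492636257 + 1345286162123842 = 213205295117941384, q_14 = 6·4394821203400037 + 167439589351915 = 26536366809752137 → 213205295117941384/26536366809752137
APPEND 35: p_15 = 35·213205295117941384 + 35310001492636257 = 7497495330620584697, q_15 = 35·26536366809752137 + 4394821203400037 = 933167659544724832 → 7497495330620584697/933167659544724832
APPEND 1: p_16 = 1·7497495330620584697 + 213205295117941384 = 7710700625738526081, q_16 = 1·933167659544724832 + 26536366809752137 = 959704026354476969 → 7710700625738526081/959704026354476969
APPEND 41: p_17 = 41·7710700625738526081 + 7497495330620584697 = 323636220985900154018, q_17 = 41·959704026354476969 + 933167659544724832 = 40281032740078280561 → 323636220985900154018/40281032740078280561

8/1
233/29
10493/1306
149931/18661
117942470733/14679582250
15041052458382/1872068350927
332561277416365/41391880250247
7497495330620584697/933167659544724832
323636220985900154018/40281032740078280561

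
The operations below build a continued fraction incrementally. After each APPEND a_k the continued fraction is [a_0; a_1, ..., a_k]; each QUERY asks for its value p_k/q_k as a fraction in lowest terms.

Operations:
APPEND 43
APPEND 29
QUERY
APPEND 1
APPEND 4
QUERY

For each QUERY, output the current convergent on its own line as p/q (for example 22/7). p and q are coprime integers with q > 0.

1248/29
6412/149

APPEND 43: p_0 = 43·1 + 0 = 43, q_0 = 43·0 + 1 = 1 → 43/1
APPEND 29: p_1 = 29·43 + 1 = 1248, q_1 = 29·1 + 0 = 29 → 1248/29
APPEND 1: p_2 = 1·1248 + 43 = 1291, q_2 = 1·29 + 1 = 30 → 1291/30
APPEND 4: p_3 = 4·1291 + 1248 = 6412, q_3 = 4·30 + 29 = 149 → 6412/149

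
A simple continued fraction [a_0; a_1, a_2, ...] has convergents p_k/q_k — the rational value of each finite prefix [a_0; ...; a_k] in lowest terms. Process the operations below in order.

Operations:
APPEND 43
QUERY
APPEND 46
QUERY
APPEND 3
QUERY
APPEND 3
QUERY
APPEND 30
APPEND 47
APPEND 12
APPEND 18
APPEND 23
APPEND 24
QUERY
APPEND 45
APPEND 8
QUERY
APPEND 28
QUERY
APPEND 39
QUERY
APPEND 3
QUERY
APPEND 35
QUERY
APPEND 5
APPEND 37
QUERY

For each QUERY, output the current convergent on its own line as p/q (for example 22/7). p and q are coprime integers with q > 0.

43/1
1979/46
5980/139
19919/463
3420638278141/79509791076
1235988574237357/28729490030540
34761751070640898/808006968385053
1356944280329232379/31541001257047607
4105594592058338035/95431010739527874
145052755002371063604/3371626377140523197
27131719430347176337639/630653453545499845980

APPEND 43: p_0 = 43·1 + 0 = 43, q_0 = 43·0 + 1 = 1 → 43/1
APPEND 46: p_1 = 46·43 + 1 = 1979, q_1 = 46·1 + 0 = 46 → 1979/46
APPEND 3: p_2 = 3·1979 + 43 = 5980, q_2 = 3·46 + 1 = 139 → 5980/139
APPEND 3: p_3 = 3·5980 + 1979 = 19919, q_3 = 3·139 + 46 = 463 → 19919/463
APPEND 30: p_4 = 30·19919 + 5980 = 603550, q_4 = 30·463 + 139 = 14029 → 603550/14029
APPEND 47: p_5 = 47·603550 + 19919 = 28386769, q_5 = 47·14029 + 463 = 659826 → 28386769/659826
APPEND 12: p_6 = 12·28386769 + 603550 = 341244778, q_6 = 12·659826 + 14029 = 7931941 → 341244778/7931941
APPEND 18: p_7 = 18·341244778 + 28386769 = 6170792773, q_7 = 18·7931941 + 659826 = 143434764 → 6170792773/143434764
APPEND 23: p_8 = 23·6170792773 + 341244778 = 142269478557, q_8 = 23·143434764 + 7931941 = 3306931513 → 142269478557/3306931513
APPEND 24: p_9 = 24·142269478557 + 6170792773 = 3420638278141, q_9 = 24·3306931513 + 143434764 = 79509791076 → 3420638278141/79509791076
APPEND 45: p_10 = 45·3420638278141 + 142269478557 = 154070991994902, q_10 = 45·79509791076 + 3306931513 = 3581247529933 → 154070991994902/3581247529933
APPEND 8: p_11 = 8·154070991994902 + 3420638278141 = 1235988574237357, q_11 = 8·3581247529933 + 79509791076 = 28729490030540 → 1235988574237357/28729490030540
APPEND 28: p_12 = 28·1235988574237357 + 154070991994902 = 34761751070640898, q_12 = 28·28729490030540 + 3581247529933 = 808006968385053 → 34761751070640898/808006968385053
APPEND 39: p_13 = 39·34761751070640898 + 1235988574237357 = 1356944280329232379, q_13 = 39·808006968385053 + 28729490030540 = 31541001257047607 → 1356944280329232379/31541001257047607
APPEND 3: p_14 = 3·1356944280329232379 + 34761751070640898 = 4105594592058338035, q_14 = 3·31541001257047607 + 808006968385053 = 95431010739527874 → 4105594592058338035/95431010739527874
APPEND 35: p_15 = 35·4105594592058338035 + 1356944280329232379 = 145052755002371063604, q_15 = 35·95431010739527874 + 31541001257047607 = 3371626377140523197 → 145052755002371063604/3371626377140523197
APPEND 5: p_16 = 5·145052755002371063604 + 4105594592058338035 = 729369369603913656055, q_16 = 5·3371626377140523197 + 95431010739527874 = 16953562896442143859 → 729369369603913656055/16953562896442143859
APPEND 37: p_17 = 37·729369369603913656055 + 145052755002371063604 = 27131719430347176337639, q_17 = 37·16953562896442143859 + 3371626377140523197 = 630653453545499845980 → 27131719430347176337639/630653453545499845980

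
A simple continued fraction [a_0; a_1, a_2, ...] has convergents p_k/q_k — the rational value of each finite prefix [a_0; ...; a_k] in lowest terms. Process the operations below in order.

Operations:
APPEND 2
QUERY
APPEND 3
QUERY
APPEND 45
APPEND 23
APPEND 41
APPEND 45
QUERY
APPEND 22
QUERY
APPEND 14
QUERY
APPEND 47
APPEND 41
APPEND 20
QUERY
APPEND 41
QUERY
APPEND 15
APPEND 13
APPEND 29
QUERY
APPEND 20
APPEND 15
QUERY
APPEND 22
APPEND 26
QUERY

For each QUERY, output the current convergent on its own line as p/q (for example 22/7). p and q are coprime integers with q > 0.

APPEND 2: p_0 = 2·1 + 0 = 2, q_0 = 2·0 + 1 = 1 → 2/1
APPEND 3: p_1 = 3·2 + 1 = 7, q_1 = 3·1 + 0 = 3 → 7/3
APPEND 45: p_2 = 45·7 + 2 = 317, q_2 = 45·3 + 1 = 136 → 317/136
APPEND 23: p_3 = 23·317 + 7 = 7298, q_3 = 23·136 + 3 = 3131 → 7298/3131
APPEND 41: p_4 = 41·7298 + 317 = 299535, q_4 = 41·3131 + 136 = 128507 → 299535/128507
APPEND 45: p_5 = 45·299535 + 7298 = 13486373, q_5 = 45·128507 + 3131 = 5785946 → 13486373/5785946
APPEND 22: p_6 = 22·13486373 + 299535 = 296999741, q_6 = 22·5785946 + 128507 = 127419319 → 296999741/127419319
APPEND 14: p_7 = 14·296999741 + 13486373 = 4171482747, q_7 = 14·127419319 + 5785946 = 1789656412 → 4171482747/1789656412
APPEND 47: p_8 = 47·4171482747 + 296999741 = 196356688850, q_8 = 47·1789656412 + 127419319 = 84241270683 → 196356688850/84241270683
APPEND 41: p_9 = 41·196356688850 + 4171482747 = 8054795725597, q_9 = 41·84241270683 + 1789656412 = 3455681754415 → 8054795725597/3455681754415
APPEND 20: p_10 = 20·8054795725597 + 196356688850 = 161292271200790, q_10 = 20·3455681754415 + 84241270683 = 69197876358983 → 161292271200790/69197876358983
APPEND 41: p_11 = 41·161292271200790 + 8054795725597 = 6621037914957987, q_11 = 41·69197876358983 + 3455681754415 = 2840568612472718 → 6621037914957987/2840568612472718
APPEND 15: p_12 = 15·6621037914957987 + 161292271200790 = 99476860995570595, q_12 = 15·2840568612472718 + 69197876358983 = 42677727063449753 → 99476860995570595/42677727063449753
APPEND 13: p_13 = 13·99476860995570595 + 6621037914957987 = 1299820230857375722, q_13 = 13·42677727063449753 + 2840568612472718 = 557651020437319507 → 1299820230857375722/557651020437319507
APPEND 29: p_14 = 29·1299820230857375722 + 99476860995570595 = 37794263555859466533, q_14 = 29·557651020437319507 + 42677727063449753 = 16214557319745715456 → 37794263555859466533/16214557319745715456
APPEND 20: p_15 = 20·37794263555859466533 + 1299820230857375722 = 757185091348046706382, q_15 = 20·16214557319745715456 + 557651020437319507 = 324848797415351628627 → 757185091348046706382/324848797415351628627
APPEND 15: p_16 = 15·757185091348046706382 + 37794263555859466533 = 11395570633776560062263, q_16 = 15·324848797415351628627 + 16214557319745715456 = 4888946518550020144861 → 11395570633776560062263/4888946518550020144861
APPEND 22: p_17 = 22·11395570633776560062263 + 757185091348046706382 = 251459739034432368076168, q_17 = 22·4888946518550020144861 + 324848797415351628627 = 107881672205515794815569 → 251459739034432368076168/107881672205515794815569
APPEND 26: p_18 = 26·251459739034432368076168 + 11395570633776560062263 = 6549348785529018130042631, q_18 = 26·107881672205515794815569 + 4888946518550020144861 = 2809812423861960685349655 → 6549348785529018130042631/2809812423861960685349655

2/1
7/3
13486373/5785946
296999741/127419319
4171482747/1789656412
161292271200790/69197876358983
6621037914957987/2840568612472718
37794263555859466533/16214557319745715456
11395570633776560062263/4888946518550020144861
6549348785529018130042631/2809812423861960685349655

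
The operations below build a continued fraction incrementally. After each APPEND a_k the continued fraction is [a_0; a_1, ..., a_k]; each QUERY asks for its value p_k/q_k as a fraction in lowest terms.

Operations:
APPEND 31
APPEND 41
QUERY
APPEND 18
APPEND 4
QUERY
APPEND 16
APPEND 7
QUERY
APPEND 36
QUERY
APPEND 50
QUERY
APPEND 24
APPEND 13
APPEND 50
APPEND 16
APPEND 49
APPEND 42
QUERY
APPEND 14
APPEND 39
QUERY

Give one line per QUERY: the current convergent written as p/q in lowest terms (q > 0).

1272/41
92980/2997
10667229/343834
385530851/12426715
19287209779/621679584
9992641787617241852/322090206969739999
5475249438718290403739/176482281903977017525

APPEND 31: p_0 = 31·1 + 0 = 31, q_0 = 31·0 + 1 = 1 → 31/1
APPEND 41: p_1 = 41·31 + 1 = 1272, q_1 = 41·1 + 0 = 41 → 1272/41
APPEND 18: p_2 = 18·1272 + 31 = 22927, q_2 = 18·41 + 1 = 739 → 22927/739
APPEND 4: p_3 = 4·22927 + 1272 = 92980, q_3 = 4·739 + 41 = 2997 → 92980/2997
APPEND 16: p_4 = 16·92980 + 22927 = 1510607, q_4 = 16·2997 + 739 = 48691 → 1510607/48691
APPEND 7: p_5 = 7·1510607 + 92980 = 10667229, q_5 = 7·48691 + 2997 = 343834 → 10667229/343834
APPEND 36: p_6 = 36·10667229 + 1510607 = 385530851, q_6 = 36·343834 + 48691 = 12426715 → 385530851/12426715
APPEND 50: p_7 = 50·385530851 + 10667229 = 19287209779, q_7 = 50·12426715 + 343834 = 621679584 → 19287209779/621679584
APPEND 24: p_8 = 24·19287209779 + 385530851 = 463278565547, q_8 = 24·621679584 + 12426715 = 14932736731 → 463278565547/14932736731
APPEND 13: p_9 = 13·463278565547 + 19287209779 = 6041908561890, q_9 = 13·14932736731 + 621679584 = 194747257087 → 6041908561890/194747257087
APPEND 50: p_10 = 50·6041908561890 + 463278565547 = 302558706660047, q_10 = 50·194747257087 + 14932736731 = 9752295591081 → 302558706660047/9752295591081
APPEND 16: p_11 = 16·302558706660047 + 6041908561890 = 4846981215122642, q_11 = 16·9752295591081 + 194747257087 = 156231476714383 → 4846981215122642/156231476714383
APPEND 49: p_12 = 49·4846981215122642 + 302558706660047 = 237804638247669505, q_12 = 49·156231476714383 + 9752295591081 = 7665094654595848 → 237804638247669505/7665094654595848
APPEND 42: p_13 = 42·237804638247669505 + 4846981215122642 = 9992641787617241852, q_13 = 42·7665094654595848 + 156231476714383 = 322090206969739999 → 9992641787617241852/322090206969739999
APPEND 14: p_14 = 14·9992641787617241852 + 237804638247669505 = 140134789664889055433, q_14 = 14·322090206969739999 + 7665094654595848 = 4516927992230955834 → 140134789664889055433/4516927992230955834
APPEND 39: p_15 = 39·140134789664889055433 + 9992641787617241852 = 5475249438718290403739, q_15 = 39·4516927992230955834 + 322090206969739999 = 176482281903977017525 → 5475249438718290403739/176482281903977017525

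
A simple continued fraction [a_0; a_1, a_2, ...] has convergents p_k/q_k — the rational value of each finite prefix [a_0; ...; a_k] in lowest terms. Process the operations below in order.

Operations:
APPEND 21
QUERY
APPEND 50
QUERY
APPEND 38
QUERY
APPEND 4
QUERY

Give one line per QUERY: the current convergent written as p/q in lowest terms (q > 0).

21/1
1051/50
39959/1901
160887/7654

APPEND 21: p_0 = 21·1 + 0 = 21, q_0 = 21·0 + 1 = 1 → 21/1
APPEND 50: p_1 = 50·21 + 1 = 1051, q_1 = 50·1 + 0 = 50 → 1051/50
APPEND 38: p_2 = 38·1051 + 21 = 39959, q_2 = 38·50 + 1 = 1901 → 39959/1901
APPEND 4: p_3 = 4·39959 + 1051 = 160887, q_3 = 4·1901 + 50 = 7654 → 160887/7654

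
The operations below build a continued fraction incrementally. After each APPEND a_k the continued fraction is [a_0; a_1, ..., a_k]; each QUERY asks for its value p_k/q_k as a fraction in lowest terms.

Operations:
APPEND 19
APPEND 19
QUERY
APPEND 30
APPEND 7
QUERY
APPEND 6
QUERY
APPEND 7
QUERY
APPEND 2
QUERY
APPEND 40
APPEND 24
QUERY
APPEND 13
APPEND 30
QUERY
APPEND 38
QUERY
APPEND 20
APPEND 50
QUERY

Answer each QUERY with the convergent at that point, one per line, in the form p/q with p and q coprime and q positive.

362/19
76515/4016
469969/24667
3366298/176685
7202565/378037
7002456117/367533997
2746704408687/144164737777
104466090928525/5483053275652
104707892239887875/5495744565816502

APPEND 19: p_0 = 19·1 + 0 = 19, q_0 = 19·0 + 1 = 1 → 19/1
APPEND 19: p_1 = 19·19 + 1 = 362, q_1 = 19·1 + 0 = 19 → 362/19
APPEND 30: p_2 = 30·362 + 19 = 10879, q_2 = 30·19 + 1 = 571 → 10879/571
APPEND 7: p_3 = 7·10879 + 362 = 76515, q_3 = 7·571 + 19 = 4016 → 76515/4016
APPEND 6: p_4 = 6·76515 + 10879 = 469969, q_4 = 6·4016 + 571 = 24667 → 469969/24667
APPEND 7: p_5 = 7·469969 + 76515 = 3366298, q_5 = 7·24667 + 4016 = 176685 → 3366298/176685
APPEND 2: p_6 = 2·3366298 + 469969 = 7202565, q_6 = 2·176685 + 24667 = 378037 → 7202565/378037
APPEND 40: p_7 = 40·7202565 + 3366298 = 291468898, q_7 = 40·378037 + 176685 = 15298165 → 291468898/15298165
APPEND 24: p_8 = 24·291468898 + 7202565 = 7002456117, q_8 = 24·15298165 + 378037 = 367533997 → 7002456117/367533997
APPEND 13: p_9 = 13·7002456117 + 291468898 = 91323398419, q_9 = 13·367533997 + 15298165 = 4793240126 → 91323398419/4793240126
APPEND 30: p_10 = 30·91323398419 + 7002456117 = 2746704408687, q_10 = 30·4793240126 + 367533997 = 144164737777 → 2746704408687/144164737777
APPEND 38: p_11 = 38·2746704408687 + 91323398419 = 104466090928525, q_11 = 38·144164737777 + 4793240126 = 5483053275652 → 104466090928525/5483053275652
APPEND 20: p_12 = 20·104466090928525 + 2746704408687 = 2092068522979187, q_12 = 20·5483053275652 + 144164737777 = 109805230250817 → 2092068522979187/109805230250817
APPEND 50: p_13 = 50·2092068522979187 + 104466090928525 = 104707892239887875, q_13 = 50·109805230250817 + 5483053275652 = 5495744565816502 → 104707892239887875/5495744565816502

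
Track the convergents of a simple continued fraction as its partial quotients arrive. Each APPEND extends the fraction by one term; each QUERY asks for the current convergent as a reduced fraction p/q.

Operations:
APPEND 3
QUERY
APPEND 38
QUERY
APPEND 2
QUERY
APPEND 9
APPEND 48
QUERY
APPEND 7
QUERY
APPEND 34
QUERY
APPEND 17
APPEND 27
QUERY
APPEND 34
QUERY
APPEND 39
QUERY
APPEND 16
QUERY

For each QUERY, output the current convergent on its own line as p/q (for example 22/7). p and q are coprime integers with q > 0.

3/1
115/38
233/77
106409/35165
747075/246886
25506959/8429289
11753372165/3884138862
400049018988/132204266107
15613665112697/5159850517035
250218690822140/82689812538667

APPEND 3: p_0 = 3·1 + 0 = 3, q_0 = 3·0 + 1 = 1 → 3/1
APPEND 38: p_1 = 38·3 + 1 = 115, q_1 = 38·1 + 0 = 38 → 115/38
APPEND 2: p_2 = 2·115 + 3 = 233, q_2 = 2·38 + 1 = 77 → 233/77
APPEND 9: p_3 = 9·233 + 115 = 2212, q_3 = 9·77 + 38 = 731 → 2212/731
APPEND 48: p_4 = 48·2212 + 233 = 106409, q_4 = 48·731 + 77 = 35165 → 106409/35165
APPEND 7: p_5 = 7·106409 + 2212 = 747075, q_5 = 7·35165 + 731 = 246886 → 747075/246886
APPEND 34: p_6 = 34·747075 + 106409 = 25506959, q_6 = 34·246886 + 35165 = 8429289 → 25506959/8429289
APPEND 17: p_7 = 17·25506959 + 747075 = 434365378, q_7 = 17·8429289 + 246886 = 143544799 → 434365378/143544799
APPEND 27: p_8 = 27·434365378 + 25506959 = 11753372165, q_8 = 27·143544799 + 8429289 = 3884138862 → 11753372165/3884138862
APPEND 34: p_9 = 34·11753372165 + 434365378 = 400049018988, q_9 = 34·3884138862 + 143544799 = 132204266107 → 400049018988/132204266107
APPEND 39: p_10 = 39·400049018988 + 11753372165 = 15613665112697, q_10 = 39·132204266107 + 3884138862 = 5159850517035 → 15613665112697/5159850517035
APPEND 16: p_11 = 16·15613665112697 + 400049018988 = 250218690822140, q_11 = 16·5159850517035 + 132204266107 = 82689812538667 → 250218690822140/82689812538667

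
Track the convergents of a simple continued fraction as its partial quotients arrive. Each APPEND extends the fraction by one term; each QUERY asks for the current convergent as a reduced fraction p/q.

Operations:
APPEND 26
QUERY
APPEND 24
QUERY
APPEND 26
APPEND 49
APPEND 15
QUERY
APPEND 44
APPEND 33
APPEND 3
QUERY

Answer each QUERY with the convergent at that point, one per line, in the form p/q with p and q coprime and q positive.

APPEND 26: p_0 = 26·1 + 0 = 26, q_0 = 26·0 + 1 = 1 → 26/1
APPEND 24: p_1 = 24·26 + 1 = 625, q_1 = 24·1 + 0 = 24 → 625/24
APPEND 26: p_2 = 26·625 + 26 = 16276, q_2 = 26·24 + 1 = 625 → 16276/625
APPEND 49: p_3 = 49·16276 + 625 = 798149, q_3 = 49·625 + 24 = 30649 → 798149/30649
APPEND 15: p_4 = 15·798149 + 16276 = 11988511, q_4 = 15·30649 + 625 = 460360 → 11988511/460360
APPEND 44: p_5 = 44·11988511 + 798149 = 528292633, q_5 = 44·460360 + 30649 = 20286489 → 528292633/20286489
APPEND 33: p_6 = 33·528292633 + 11988511 = 17445645400, q_6 = 33·20286489 + 460360 = 669914497 → 17445645400/669914497
APPEND 3: p_7 = 3·17445645400 + 528292633 = 52865228833, q_7 = 3·669914497 + 20286489 = 2030029980 → 52865228833/2030029980

26/1
625/24
11988511/460360
52865228833/2030029980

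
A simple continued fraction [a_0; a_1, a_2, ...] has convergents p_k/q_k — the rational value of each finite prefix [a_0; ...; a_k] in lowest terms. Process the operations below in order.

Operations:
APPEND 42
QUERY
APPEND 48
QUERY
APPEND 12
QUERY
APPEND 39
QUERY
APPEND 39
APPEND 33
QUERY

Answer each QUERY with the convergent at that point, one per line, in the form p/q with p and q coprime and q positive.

APPEND 42: p_0 = 42·1 + 0 = 42, q_0 = 42·0 + 1 = 1 → 42/1
APPEND 48: p_1 = 48·42 + 1 = 2017, q_1 = 48·1 + 0 = 48 → 2017/48
APPEND 12: p_2 = 12·2017 + 42 = 24246, q_2 = 12·48 + 1 = 577 → 24246/577
APPEND 39: p_3 = 39·24246 + 2017 = 947611, q_3 = 39·577 + 48 = 22551 → 947611/22551
APPEND 39: p_4 = 39·947611 + 24246 = 36981075, q_4 = 39·22551 + 577 = 880066 → 36981075/880066
APPEND 33: p_5 = 33·36981075 + 947611 = 1221323086, q_5 = 33·880066 + 22551 = 29064729 → 1221323086/29064729

42/1
2017/48
24246/577
947611/22551
1221323086/29064729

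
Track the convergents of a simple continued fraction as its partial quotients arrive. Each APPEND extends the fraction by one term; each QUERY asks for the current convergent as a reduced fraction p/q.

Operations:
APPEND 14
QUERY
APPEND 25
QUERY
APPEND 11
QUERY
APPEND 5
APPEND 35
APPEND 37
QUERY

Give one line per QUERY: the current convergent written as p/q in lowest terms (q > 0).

APPEND 14: p_0 = 14·1 + 0 = 14, q_0 = 14·0 + 1 = 1 → 14/1
APPEND 25: p_1 = 25·14 + 1 = 351, q_1 = 25·1 + 0 = 25 → 351/25
APPEND 11: p_2 = 11·351 + 14 = 3875, q_2 = 11·25 + 1 = 276 → 3875/276
APPEND 5: p_3 = 5·3875 + 351 = 19726, q_3 = 5·276 + 25 = 1405 → 19726/1405
APPEND 35: p_4 = 35·19726 + 3875 = 694285, q_4 = 35·1405 + 276 = 49451 → 694285/49451
APPEND 37: p_5 = 37·694285 + 19726 = 25708271, q_5 = 37·49451 + 1405 = 1831092 → 25708271/1831092

14/1
351/25
3875/276
25708271/1831092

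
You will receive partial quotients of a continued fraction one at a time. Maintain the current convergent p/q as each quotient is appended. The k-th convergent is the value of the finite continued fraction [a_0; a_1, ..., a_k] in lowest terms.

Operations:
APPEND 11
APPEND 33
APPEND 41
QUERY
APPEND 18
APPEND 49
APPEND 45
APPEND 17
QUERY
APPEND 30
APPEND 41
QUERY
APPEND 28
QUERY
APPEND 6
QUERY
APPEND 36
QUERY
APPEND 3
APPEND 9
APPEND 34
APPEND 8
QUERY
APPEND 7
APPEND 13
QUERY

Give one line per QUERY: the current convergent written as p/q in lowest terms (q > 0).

14935/1354
10119944104/917469319
12482026267623/1131614564449
349800928330603/31712785782502
2111287596251241/191408329259461
76356154393375279/6922412639123098
590703315813160948437/53552881648420486829
55301092860401200047820/5013570775211472558789

APPEND 11: p_0 = 11·1 + 0 = 11, q_0 = 11·0 + 1 = 1 → 11/1
APPEND 33: p_1 = 33·11 + 1 = 364, q_1 = 33·1 + 0 = 33 → 364/33
APPEND 41: p_2 = 41·364 + 11 = 14935, q_2 = 41·33 + 1 = 1354 → 14935/1354
APPEND 18: p_3 = 18·14935 + 364 = 269194, q_3 = 18·1354 + 33 = 24405 → 269194/24405
APPEND 49: p_4 = 49·269194 + 14935 = 13205441, q_4 = 49·24405 + 1354 = 1197199 → 13205441/1197199
APPEND 45: p_5 = 45·13205441 + 269194 = 594514039, q_5 = 45·1197199 + 24405 = 53898360 → 594514039/53898360
APPEND 17: p_6 = 17·594514039 + 13205441 = 10119944104, q_6 = 17·53898360 + 1197199 = 917469319 → 10119944104/917469319
APPEND 30: p_7 = 30·10119944104 + 594514039 = 304192837159, q_7 = 30·917469319 + 53898360 = 27577977930 → 304192837159/27577977930
APPEND 41: p_8 = 41·304192837159 + 10119944104 = 12482026267623, q_8 = 41·27577977930 + 917469319 = 1131614564449 → 12482026267623/1131614564449
APPEND 28: p_9 = 28·12482026267623 + 304192837159 = 349800928330603, q_9 = 28·1131614564449 + 27577977930 = 31712785782502 → 349800928330603/31712785782502
APPEND 6: p_10 = 6·349800928330603 + 12482026267623 = 2111287596251241, q_10 = 6·31712785782502 + 1131614564449 = 191408329259461 → 2111287596251241/191408329259461
APPEND 36: p_11 = 36·2111287596251241 + 349800928330603 = 76356154393375279, q_11 = 36·191408329259461 + 31712785782502 = 6922412639123098 → 76356154393375279/6922412639123098
APPEND 3: p_12 = 3·76356154393375279 + 2111287596251241 = 231179750776377078, q_12 = 3·6922412639123098 + 191408329259461 = 20958646246628755 → 231179750776377078/20958646246628755
APPEND 9: p_13 = 9·231179750776377078 + 76356154393375279 = 2156973911380768981, q_13 = 9·20958646246628755 + 6922412639123098 = 195550228858781893 → 2156973911380768981/195550228858781893
APPEND 34: p_14 = 34·2156973911380768981 + 231179750776377078 = 73568292737722522432, q_14 = 34·195550228858781893 + 20958646246628755 = 6669666427445213117 → 73568292737722522432/6669666427445213117
APPEND 8: p_15 = 8·73568292737722522432 + 2156973911380768981 = 590703315813160948437, q_15 = 8·6669666427445213117 + 195550228858781893 = 53552881648420486829 → 590703315813160948437/53552881648420486829
APPEND 7: p_16 = 7·590703315813160948437 + 73568292737722522432 = 4208491503429849161491, q_16 = 7·53552881648420486829 + 6669666427445213117 = 381539837966388620920 → 4208491503429849161491/381539837966388620920
APPEND 13: p_17 = 13·4208491503429849161491 + 590703315813160948437 = 55301092860401200047820, q_17 = 13·381539837966388620920 + 53552881648420486829 = 5013570775211472558789 → 55301092860401200047820/5013570775211472558789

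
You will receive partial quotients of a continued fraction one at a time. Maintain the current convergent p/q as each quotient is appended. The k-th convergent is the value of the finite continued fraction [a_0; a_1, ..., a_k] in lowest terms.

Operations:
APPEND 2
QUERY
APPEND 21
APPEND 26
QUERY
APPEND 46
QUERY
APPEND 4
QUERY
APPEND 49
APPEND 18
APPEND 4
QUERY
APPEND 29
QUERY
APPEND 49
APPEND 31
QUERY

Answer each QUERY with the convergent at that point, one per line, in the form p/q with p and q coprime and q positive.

APPEND 2: p_0 = 2·1 + 0 = 2, q_0 = 2·0 + 1 = 1 → 2/1
APPEND 21: p_1 = 21·2 + 1 = 43, q_1 = 21·1 + 0 = 21 → 43/21
APPEND 26: p_2 = 26·43 + 2 = 1120, q_2 = 26·21 + 1 = 547 → 1120/547
APPEND 46: p_3 = 46·1120 + 43 = 51563, q_3 = 46·547 + 21 = 25183 → 51563/25183
APPEND 4: p_4 = 4·51563 + 1120 = 207372, q_4 = 4·25183 + 547 = 101279 → 207372/101279
APPEND 49: p_5 = 49·207372 + 51563 = 10212791, q_5 = 49·101279 + 25183 = 4987854 → 10212791/4987854
APPEND 18: p_6 = 18·10212791 + 207372 = 184037610, q_6 = 18·4987854 + 101279 = 89882651 → 184037610/89882651
APPEND 4: p_7 = 4·184037610 + 10212791 = 746363231, q_7 = 4·89882651 + 4987854 = 364518458 → 746363231/364518458
APPEND 29: p_8 = 29·746363231 + 184037610 = 21828571309, q_8 = 29·364518458 + 89882651 = 10660917933 → 21828571309/10660917933
APPEND 49: p_9 = 49·21828571309 + 746363231 = 1070346357372, q_9 = 49·10660917933 + 364518458 = 522749497175 → 1070346357372/522749497175
APPEND 31: p_10 = 31·1070346357372 + 21828571309 = 33202565649841, q_10 = 31·522749497175 + 10660917933 = 16215895330358 → 33202565649841/16215895330358

2/1
1120/547
51563/25183
207372/101279
746363231/364518458
21828571309/10660917933
33202565649841/16215895330358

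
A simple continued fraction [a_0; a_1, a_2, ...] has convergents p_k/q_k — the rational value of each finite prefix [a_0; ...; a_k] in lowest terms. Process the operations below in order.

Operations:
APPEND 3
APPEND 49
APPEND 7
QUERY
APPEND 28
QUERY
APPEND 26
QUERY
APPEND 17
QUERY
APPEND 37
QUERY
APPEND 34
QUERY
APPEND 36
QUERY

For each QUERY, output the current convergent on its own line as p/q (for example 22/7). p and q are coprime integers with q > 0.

APPEND 3: p_0 = 3·1 + 0 = 3, q_0 = 3·0 + 1 = 1 → 3/1
APPEND 49: p_1 = 49·3 + 1 = 148, q_1 = 49·1 + 0 = 49 → 148/49
APPEND 7: p_2 = 7·148 + 3 = 1039, q_2 = 7·49 + 1 = 344 → 1039/344
APPEND 28: p_3 = 28·1039 + 148 = 29240, q_3 = 28·344 + 49 = 9681 → 29240/9681
APPEND 26: p_4 = 26·29240 + 1039 = 761279, q_4 = 26·9681 + 344 = 252050 → 761279/252050
APPEND 17: p_5 = 17·761279 + 29240 = 12970983, q_5 = 17·252050 + 9681 = 4294531 → 12970983/4294531
APPEND 37: p_6 = 37·12970983 + 761279 = 480687650, q_6 = 37·4294531 + 252050 = 159149697 → 480687650/159149697
APPEND 34: p_7 = 34·480687650 + 12970983 = 16356351083, q_7 = 34·159149697 + 4294531 = 5415384229 → 16356351083/5415384229
APPEND 36: p_8 = 36·16356351083 + 480687650 = 589309326638, q_8 = 36·5415384229 + 159149697 = 195112981941 → 589309326638/195112981941

1039/344
29240/9681
761279/252050
12970983/4294531
480687650/159149697
16356351083/5415384229
589309326638/195112981941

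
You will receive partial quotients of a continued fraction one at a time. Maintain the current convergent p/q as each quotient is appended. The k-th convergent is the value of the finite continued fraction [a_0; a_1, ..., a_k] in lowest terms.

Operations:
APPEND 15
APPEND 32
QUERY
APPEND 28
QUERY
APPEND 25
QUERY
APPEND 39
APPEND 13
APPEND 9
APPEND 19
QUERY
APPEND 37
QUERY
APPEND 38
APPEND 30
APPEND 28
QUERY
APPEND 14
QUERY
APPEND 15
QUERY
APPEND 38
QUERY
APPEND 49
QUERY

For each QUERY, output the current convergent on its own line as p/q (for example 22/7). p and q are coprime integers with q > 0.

APPEND 15: p_0 = 15·1 + 0 = 15, q_0 = 15·0 + 1 = 1 → 15/1
APPEND 32: p_1 = 32·15 + 1 = 481, q_1 = 32·1 + 0 = 32 → 481/32
APPEND 28: p_2 = 28·481 + 15 = 13483, q_2 = 28·32 + 1 = 897 → 13483/897
APPEND 25: p_3 = 25·13483 + 481 = 337556, q_3 = 25·897 + 32 = 22457 → 337556/22457
APPEND 39: p_4 = 39·337556 + 13483 = 13178167, q_4 = 39·22457 + 897 = 876720 → 13178167/876720
APPEND 13: p_5 = 13·13178167 + 337556 = 171653727, q_5 = 13·876720 + 22457 = 11419817 → 171653727/11419817
APPEND 9: p_6 = 9·171653727 + 13178167 = 1558061710, q_6 = 9·11419817 + 876720 = 103655073 → 1558061710/103655073
APPEND 19: p_7 = 19·1558061710 + 171653727 = 29774826217, q_7 = 19·103655073 + 11419817 = 1980866204 → 29774826217/1980866204
APPEND 37: p_8 = 37·29774826217 + 1558061710 = 1103226631739, q_8 = 37·1980866204 + 103655073 = 73395704621 → 1103226631739/73395704621
APPEND 38: p_9 = 38·1103226631739 + 29774826217 = 41952386832299, q_9 = 38·73395704621 + 1980866204 = 2791017641802 → 41952386832299/2791017641802
APPEND 30: p_10 = 30·41952386832299 + 1103226631739 = 1259674831600709, q_10 = 30·2791017641802 + 73395704621 = 83803924958681 → 1259674831600709/83803924958681
APPEND 28: p_11 = 28·1259674831600709 + 41952386832299 = 35312847671652151, q_11 = 28·83803924958681 + 2791017641802 = 2349300916484870 → 35312847671652151/2349300916484870
APPEND 14: p_12 = 14·35312847671652151 + 1259674831600709 = 495639542234730823, q_12 = 14·2349300916484870 + 83803924958681 = 32974016755746861 → 495639542234730823/32974016755746861
APPEND 15: p_13 = 15·495639542234730823 + 35312847671652151 = 7469905981192614496, q_13 = 15·32974016755746861 + 2349300916484870 = 496959552252687785 → 7469905981192614496/496959552252687785
APPEND 38: p_14 = 38·7469905981192614496 + 495639542234730823 = 284352066827554081671, q_14 = 38·496959552252687785 + 32974016755746861 = 18917437002357882691 → 284352066827554081671/18917437002357882691
APPEND 49: p_15 = 49·284352066827554081671 + 7469905981192614496 = 13940721180531342616375, q_15 = 49·18917437002357882691 + 496959552252687785 = 927451372667788939644 → 13940721180531342616375/927451372667788939644

481/32
13483/897
337556/22457
29774826217/1980866204
1103226631739/73395704621
35312847671652151/2349300916484870
495639542234730823/32974016755746861
7469905981192614496/496959552252687785
284352066827554081671/18917437002357882691
13940721180531342616375/927451372667788939644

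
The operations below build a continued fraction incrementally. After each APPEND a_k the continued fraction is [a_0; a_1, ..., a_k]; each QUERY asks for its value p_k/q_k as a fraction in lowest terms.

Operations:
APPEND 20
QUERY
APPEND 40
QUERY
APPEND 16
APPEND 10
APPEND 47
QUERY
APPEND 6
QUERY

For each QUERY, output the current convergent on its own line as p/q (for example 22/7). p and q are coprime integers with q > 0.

APPEND 20: p_0 = 20·1 + 0 = 20, q_0 = 20·0 + 1 = 1 → 20/1
APPEND 40: p_1 = 40·20 + 1 = 801, q_1 = 40·1 + 0 = 40 → 801/40
APPEND 16: p_2 = 16·801 + 20 = 12836, q_2 = 16·40 + 1 = 641 → 12836/641
APPEND 10: p_3 = 10·12836 + 801 = 129161, q_3 = 10·641 + 40 = 6450 → 129161/6450
APPEND 47: p_4 = 47·129161 + 12836 = 6083403, q_4 = 47·6450 + 641 = 303791 → 6083403/303791
APPEND 6: p_5 = 6·6083403 + 129161 = 36629579, q_5 = 6·303791 + 6450 = 1829196 → 36629579/1829196

20/1
801/40
6083403/303791
36629579/1829196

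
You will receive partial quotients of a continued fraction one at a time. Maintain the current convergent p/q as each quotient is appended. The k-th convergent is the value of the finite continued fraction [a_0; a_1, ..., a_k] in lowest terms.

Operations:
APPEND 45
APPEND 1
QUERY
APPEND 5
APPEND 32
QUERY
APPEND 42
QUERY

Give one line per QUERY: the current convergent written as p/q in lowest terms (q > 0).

46/1
8846/193
371807/8112

APPEND 45: p_0 = 45·1 + 0 = 45, q_0 = 45·0 + 1 = 1 → 45/1
APPEND 1: p_1 = 1·45 + 1 = 46, q_1 = 1·1 + 0 = 1 → 46/1
APPEND 5: p_2 = 5·46 + 45 = 275, q_2 = 5·1 + 1 = 6 → 275/6
APPEND 32: p_3 = 32·275 + 46 = 8846, q_3 = 32·6 + 1 = 193 → 8846/193
APPEND 42: p_4 = 42·8846 + 275 = 371807, q_4 = 42·193 + 6 = 8112 → 371807/8112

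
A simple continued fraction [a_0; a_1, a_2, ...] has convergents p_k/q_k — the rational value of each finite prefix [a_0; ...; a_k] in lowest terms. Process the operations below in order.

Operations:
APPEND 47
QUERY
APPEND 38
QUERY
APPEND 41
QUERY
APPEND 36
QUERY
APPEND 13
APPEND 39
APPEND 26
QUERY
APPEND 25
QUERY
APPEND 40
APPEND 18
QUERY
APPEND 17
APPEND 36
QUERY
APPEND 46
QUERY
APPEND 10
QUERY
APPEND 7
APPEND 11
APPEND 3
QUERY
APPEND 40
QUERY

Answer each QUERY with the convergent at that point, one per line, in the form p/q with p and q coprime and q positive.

APPEND 47: p_0 = 47·1 + 0 = 47, q_0 = 47·0 + 1 = 1 → 47/1
APPEND 38: p_1 = 38·47 + 1 = 1787, q_1 = 38·1 + 0 = 38 → 1787/38
APPEND 41: p_2 = 41·1787 + 47 = 73314, q_2 = 41·38 + 1 = 1559 → 73314/1559
APPEND 36: p_3 = 36·73314 + 1787 = 2641091, q_3 = 36·1559 + 38 = 56162 → 2641091/56162
APPEND 13: p_4 = 13·2641091 + 73314 = 34407497, q_4 = 13·56162 + 1559 = 731665 → 34407497/731665
APPEND 39: p_5 = 39·34407497 + 2641091 = 1344533474, q_5 = 39·731665 + 56162 = 28591097 → 1344533474/28591097
APPEND 26: p_6 = 26·1344533474 + 34407497 = 34992277821, q_6 = 26·28591097 + 731665 = 744100187 → 34992277821/744100187
APPEND 25: p_7 = 25·34992277821 + 1344533474 = 876151478999, q_7 = 25·744100187 + 28591097 = 18631095772 → 876151478999/18631095772
APPEND 40: p_8 = 40·876151478999 + 34992277821 = 35081051437781, q_8 = 40·18631095772 + 744100187 = 745987931067 → 35081051437781/745987931067
APPEND 18: p_9 = 18·35081051437781 + 876151478999 = 632335077359057, q_9 = 18·745987931067 + 18631095772 = 13446413854978 → 632335077359057/13446413854978
APPEND 17: p_10 = 17·632335077359057 + 35081051437781 = 10784777366541750, q_10 = 17·13446413854978 + 745987931067 = 229335023465693 → 10784777366541750/229335023465693
APPEND 36: p_11 = 36·10784777366541750 + 632335077359057 = 388884320272862057, q_11 = 36·229335023465693 + 13446413854978 = 8269507258619926 → 388884320272862057/8269507258619926
APPEND 46: p_12 = 46·388884320272862057 + 10784777366541750 = 17899463509918196372, q_12 = 46·8269507258619926 + 229335023465693 = 380626668919982289 → 17899463509918196372/380626668919982289
APPEND 10: p_13 = 10·17899463509918196372 + 388884320272862057 = 179383519419454825777, q_13 = 10·380626668919982289 + 8269507258619926 = 3814536196458442816 → 179383519419454825777/3814536196458442816
APPEND 7: p_14 = 7·179383519419454825777 + 17899463509918196372 = 1273584099446101976811, q_14 = 7·3814536196458442816 + 380626668919982289 = 27082380044129082001 → 1273584099446101976811/27082380044129082001
APPEND 11: p_15 = 11·1273584099446101976811 + 179383519419454825777 = 14188808613326576570698, q_15 = 11·27082380044129082001 + 3814536196458442816 = 301720716681878344827 → 14188808613326576570698/301720716681878344827
APPEND 3: p_16 = 3·14188808613326576570698 + 1273584099446101976811 = 43840009939425831688905, q_16 = 3·301720716681878344827 + 27082380044129082001 = 932244530089764116482 → 43840009939425831688905/932244530089764116482
APPEND 40: p_17 = 40·43840009939425831688905 + 14188808613326576570698 = 1767789206190359844126898, q_17 = 40·932244530089764116482 + 301720716681878344827 = 37591501920272443004107 → 1767789206190359844126898/37591501920272443004107

47/1
1787/38
73314/1559
2641091/56162
34992277821/744100187
876151478999/18631095772
632335077359057/13446413854978
388884320272862057/8269507258619926
17899463509918196372/380626668919982289
179383519419454825777/3814536196458442816
43840009939425831688905/932244530089764116482
1767789206190359844126898/37591501920272443004107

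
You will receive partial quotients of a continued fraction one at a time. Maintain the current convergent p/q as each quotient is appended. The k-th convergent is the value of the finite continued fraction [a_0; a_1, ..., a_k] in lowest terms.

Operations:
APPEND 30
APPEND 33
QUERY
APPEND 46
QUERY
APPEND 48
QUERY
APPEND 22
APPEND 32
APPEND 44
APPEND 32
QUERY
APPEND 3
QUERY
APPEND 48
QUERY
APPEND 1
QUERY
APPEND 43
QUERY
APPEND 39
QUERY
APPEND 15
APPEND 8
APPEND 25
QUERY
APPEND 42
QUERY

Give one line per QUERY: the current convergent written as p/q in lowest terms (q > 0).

991/33
45616/1519
2190559/72945
2179581177311/72579441585
6606807137355/220004823716
319306323770351/10632810979953
325913130907706/10852815803669
14333570952801709/477303890537720
559335180290174357/18625704546774749
1703259995843643188789/56718079904193318680
71604714050815747440007/2384416884657403430949

APPEND 30: p_0 = 30·1 + 0 = 30, q_0 = 30·0 + 1 = 1 → 30/1
APPEND 33: p_1 = 33·30 + 1 = 991, q_1 = 33·1 + 0 = 33 → 991/33
APPEND 46: p_2 = 46·991 + 30 = 45616, q_2 = 46·33 + 1 = 1519 → 45616/1519
APPEND 48: p_3 = 48·45616 + 991 = 2190559, q_3 = 48·1519 + 33 = 72945 → 2190559/72945
APPEND 22: p_4 = 22·2190559 + 45616 = 48237914, q_4 = 22·72945 + 1519 = 1606309 → 48237914/1606309
APPEND 32: p_5 = 32·48237914 + 2190559 = 1545803807, q_5 = 32·1606309 + 72945 = 51474833 → 1545803807/51474833
APPEND 44: p_6 = 44·1545803807 + 48237914 = 68063605422, q_6 = 44·51474833 + 1606309 = 2266498961 → 68063605422/2266498961
APPEND 32: p_7 = 32·68063605422 + 1545803807 = 2179581177311, q_7 = 32·2266498961 + 51474833 = 72579441585 → 2179581177311/72579441585
APPEND 3: p_8 = 3·2179581177311 + 68063605422 = 6606807137355, q_8 = 3·72579441585 + 2266498961 = 220004823716 → 6606807137355/220004823716
APPEND 48: p_9 = 48·6606807137355 + 2179581177311 = 319306323770351, q_9 = 48·220004823716 + 72579441585 = 10632810979953 → 319306323770351/10632810979953
APPEND 1: p_10 = 1·319306323770351 + 6606807137355 = 325913130907706, q_10 = 1·10632810979953 + 220004823716 = 10852815803669 → 325913130907706/10852815803669
APPEND 43: p_11 = 43·325913130907706 + 319306323770351 = 14333570952801709, q_11 = 43·10852815803669 + 10632810979953 = 477303890537720 → 14333570952801709/477303890537720
APPEND 39: p_12 = 39·14333570952801709 + 325913130907706 = 559335180290174357, q_12 = 39·477303890537720 + 10852815803669 = 18625704546774749 → 559335180290174357/18625704546774749
APPEND 15: p_13 = 15·559335180290174357 + 14333570952801709 = 8404361275305417064, q_13 = 15·18625704546774749 + 477303890537720 = 279862872092158955 → 8404361275305417064/279862872092158955
APPEND 8: p_14 = 8·8404361275305417064 + 559335180290174357 = 67794225382733510869, q_14 = 8·279862872092158955 + 18625704546774749 = 2257528681284046389 → 67794225382733510869/2257528681284046389
APPEND 25: p_15 = 25·67794225382733510869 + 8404361275305417064 = 1703259995843643188789, q_15 = 25·2257528681284046389 + 279862872092158955 = 56718079904193318680 → 1703259995843643188789/56718079904193318680
APPEND 42: p_16 = 42·1703259995843643188789 + 67794225382733510869 = 71604714050815747440007, q_16 = 42·56718079904193318680 + 2257528681284046389 = 2384416884657403430949 → 71604714050815747440007/2384416884657403430949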